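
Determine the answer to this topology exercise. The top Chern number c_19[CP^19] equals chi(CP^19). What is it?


For any closed oriented manifold, <e(TM),[M]> = chi(M).
chi(CP^19) = 19+1 = 20

20


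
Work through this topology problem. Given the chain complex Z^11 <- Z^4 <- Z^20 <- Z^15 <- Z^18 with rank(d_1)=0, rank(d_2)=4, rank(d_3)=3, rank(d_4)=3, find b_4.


rank H_k = rank(ker d_k) - rank(im d_{k+1}).
rank(ker d_4) = rank(C_4) - rank(d_4) = 18 - 3 = 15.
rank(im d_{4+1}) = 0.
rank H_4 = 15 - 0 = 15

15


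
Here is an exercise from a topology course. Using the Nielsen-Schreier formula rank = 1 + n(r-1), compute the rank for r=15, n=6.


Nielsen-Schreier: an index-n subgroup of F_r is free of rank 1 + n(r-1).
Equivalently: chi(cover) = n*chi(base); chi(vee_r S^1) = 1 - 15 = -14.
chi(E) = 6*(-14) = -84; rank = 1 - chi(E) = 1 - (-84) = 85.
rank = 1 + 6*(15-1) = 1 + 84 = 85

85


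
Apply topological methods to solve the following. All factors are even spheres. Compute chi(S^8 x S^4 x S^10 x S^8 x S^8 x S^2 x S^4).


chi is multiplicative: chi(X x Y) = chi(X) chi(Y).
Each even-dim sphere has chi = 2. There are 7 factors.
chi = 2^7 = 128

128


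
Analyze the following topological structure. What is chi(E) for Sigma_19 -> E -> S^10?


chi(S^10) = 2 (n even), chi(Sigma_19) = 2 - 2*19 = -36.
chi(E) = 2 * (-36) = -72

-72


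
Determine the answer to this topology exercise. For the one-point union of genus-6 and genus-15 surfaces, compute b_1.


For a wedge: H_1(A v B) = H_1(A) + H_1(B).
b_1(Sigma_6) = 12, b_1(Sigma_15) = 30.
b_1 = 12 + 30 = 42

42


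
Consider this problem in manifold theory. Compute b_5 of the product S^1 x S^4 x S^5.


Each S^d has Poincare polynomial 1 + t^d.
The product S^1 x S^4 x S^5 has Poincare polynomial prod(1+t^d_i).
Expanding: b_0=1, b_1=1, b_4=1, b_5=2, b_6=1, b_9=1, b_10=1.
b_5 = 2

2


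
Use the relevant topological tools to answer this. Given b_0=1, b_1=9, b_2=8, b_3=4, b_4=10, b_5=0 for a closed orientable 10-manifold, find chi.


By Poincare duality b_k = b_{10-k}, so full Betti numbers: b_0=1, b_1=9, b_2=8, b_3=4, b_4=10, b_5=0, b_6=10, b_7=4, b_8=8, b_9=9, b_10=1.
chi = sum (-1)^k b_k = 12

12


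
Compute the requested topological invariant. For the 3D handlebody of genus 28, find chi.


A genus-g handlebody deformation retracts to a wedge of g circles.
chi(vee_g S^1) = 1 - g.
chi(H_28) = 1 - 28 = -27

-27


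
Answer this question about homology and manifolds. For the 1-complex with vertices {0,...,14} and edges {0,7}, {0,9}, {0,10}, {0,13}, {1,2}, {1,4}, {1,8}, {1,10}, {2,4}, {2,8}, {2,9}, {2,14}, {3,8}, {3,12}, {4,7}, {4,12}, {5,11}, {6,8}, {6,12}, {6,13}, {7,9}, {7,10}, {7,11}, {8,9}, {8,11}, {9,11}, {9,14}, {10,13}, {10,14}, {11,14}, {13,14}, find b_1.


b_1 = E - V + (number of components).
E = 31, V = 15, components = 1.
b_1 = 31 - 15 + 1 = 17

17


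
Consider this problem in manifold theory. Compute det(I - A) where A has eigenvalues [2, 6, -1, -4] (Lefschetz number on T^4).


For a torus self-map: L(f) = det(I - A) where A acts on H_1.
L(f) = (1-2) * (1-6) * (1--1) * (1--4) = -1 * -5 * 2 * 5 = 50

50


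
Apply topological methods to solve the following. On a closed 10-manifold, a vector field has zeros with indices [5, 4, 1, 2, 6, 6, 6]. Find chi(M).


Poincare-Hopf: chi(M) = sum of indices of zeros.
chi = (5) + (4) + (1) + (2) + (6) + (6) + (6) = 30

30


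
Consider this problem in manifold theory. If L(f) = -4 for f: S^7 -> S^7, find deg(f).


L(f) = 1 + (-1)^7 deg(f) on S^7.
-4 = 1 + (-1)^7 * deg(f)
(-1)^7 * deg(f) = -5
deg(f) = 5

5


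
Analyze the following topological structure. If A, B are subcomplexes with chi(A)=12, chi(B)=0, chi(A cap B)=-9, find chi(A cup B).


chi(A cup B) = chi(A) + chi(B) - chi(A cap B)
= 12 + (0) - (-9)
= 21

21


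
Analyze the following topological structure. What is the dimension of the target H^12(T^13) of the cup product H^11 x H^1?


Cup product: H^p x H^q -> H^{p+q}; here p+q = 11+1 = 12.
rank H^k(T^n) = C(n,k).
C(13,12) = 13

13


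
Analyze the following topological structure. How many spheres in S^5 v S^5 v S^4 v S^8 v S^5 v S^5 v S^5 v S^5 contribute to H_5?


For a wedge of spheres, H_k (k>0) is free on one generator per sphere of dimension k.
Spheres of dimension 5: count = 6.
b_5 = 6

6


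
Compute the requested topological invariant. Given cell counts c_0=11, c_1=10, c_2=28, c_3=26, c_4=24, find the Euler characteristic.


chi = sum_k (-1)^k c_k.
= (-1)^0*11 + (-1)^1*10 + (-1)^2*28 + (-1)^3*26 + (-1)^4*24
= (11) + (-10) + (28) + (-26) + (24)
= 27

27


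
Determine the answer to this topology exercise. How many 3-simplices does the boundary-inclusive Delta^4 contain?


Delta^4 has 4+1 vertices. A 3-face is a choice of 3+1 vertices.
f_3 = C(4+1, 3+1) = C(5,4) = 5

5


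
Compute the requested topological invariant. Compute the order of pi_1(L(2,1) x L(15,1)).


pi_1(X x Y) = pi_1(X) x pi_1(Y).
pi_1(L(2,1)) = Z/2, pi_1(L(15,1)) = Z/15.
|Z/2 x Z/15| = 2 * 15 = 30

30


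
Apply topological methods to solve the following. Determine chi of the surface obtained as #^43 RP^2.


For a non-orientable closed surface with k crosscaps: chi = 2 - k.
Here k = 43.
chi = 2 - 43 = -41

-41


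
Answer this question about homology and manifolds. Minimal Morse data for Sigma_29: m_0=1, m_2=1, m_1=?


A perfect Morse function has m_k = b_k.
For Sigma_29: b_0=1, b_1=2g=58, b_2=1.
Saddles m_1 = 2g = 58

58


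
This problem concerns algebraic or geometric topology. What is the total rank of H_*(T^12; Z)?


b_k(T^12) = C(12,k), so the sum over k is sum_k C(12,k) = 2^12.
Total = 2^12 = 4096

4096


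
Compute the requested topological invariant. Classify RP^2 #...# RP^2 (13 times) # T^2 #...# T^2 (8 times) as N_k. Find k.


Since a >= 1, the sum is non-orientable; each T^2 can be replaced by RP^2 # RP^2 (since T^2#RP^2 = 3RP^2).
Total crosscaps k = 13 + 2*8 = 29.
Check via chi: chi = 13*1 + 8*0 - (13+8-1)*2 = -27 = 2 - k = -27. Consistent.

29


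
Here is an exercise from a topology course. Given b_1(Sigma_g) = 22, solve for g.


For a closed orientable surface: b_1 = 2g.
22 = 2g
g = 22 / 2 = 11

11


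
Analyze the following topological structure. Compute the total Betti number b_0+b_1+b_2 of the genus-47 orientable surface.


For Sigma_47: b_0 = 1, b_1 = 2g = 94, b_2 = 1.
Total = 1 + 94 + 1 = 96

96


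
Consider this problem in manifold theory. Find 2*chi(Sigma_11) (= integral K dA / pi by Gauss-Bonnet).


Gauss-Bonnet: integral K dA = 2*pi*chi(M).
chi(Sigma_11) = 2 - 2*11 = -20.
(integral K dA)/pi = 2*chi = 2*(-20) = -40

-40


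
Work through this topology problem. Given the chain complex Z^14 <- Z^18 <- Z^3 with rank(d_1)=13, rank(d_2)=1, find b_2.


rank H_k = rank(ker d_k) - rank(im d_{k+1}).
rank(ker d_2) = rank(C_2) - rank(d_2) = 3 - 1 = 2.
rank(im d_{2+1}) = 0.
rank H_2 = 2 - 0 = 2

2


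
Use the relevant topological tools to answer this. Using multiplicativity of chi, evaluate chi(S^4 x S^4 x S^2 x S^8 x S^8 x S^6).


chi is multiplicative: chi(X x Y) = chi(X) chi(Y).
Each even-dim sphere has chi = 2. There are 6 factors.
chi = 2^6 = 64

64


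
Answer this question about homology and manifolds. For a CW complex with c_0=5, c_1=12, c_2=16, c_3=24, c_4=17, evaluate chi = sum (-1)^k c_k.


chi = sum_k (-1)^k c_k.
= (-1)^0*5 + (-1)^1*12 + (-1)^2*16 + (-1)^3*24 + (-1)^4*17
= (5) + (-12) + (16) + (-24) + (17)
= 2

2


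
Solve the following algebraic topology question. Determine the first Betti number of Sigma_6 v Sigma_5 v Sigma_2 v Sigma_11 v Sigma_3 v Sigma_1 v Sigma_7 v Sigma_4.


For a wedge X v Y: reduced H_k(X v Y) = H_k(X) + H_k(Y).
Each Sigma_g contributes b_1 = 2g.
b_1 = 12 + 10 + 4 + 22 + 6 + 2 + 14 + 8 = 78

78


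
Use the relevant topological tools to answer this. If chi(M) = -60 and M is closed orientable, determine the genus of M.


chi = 2 - 2g for closed orientable surfaces.
-60 = 2 - 2g
2g = 2 - (-60) = 62
g = 31

31


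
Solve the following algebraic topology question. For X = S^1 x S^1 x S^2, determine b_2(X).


Each S^d has Poincare polynomial 1 + t^d.
The product S^1 x S^1 x S^2 has Poincare polynomial prod(1+t^d_i).
Expanding: b_0=1, b_1=2, b_2=2, b_3=2, b_4=1.
b_2 = 2

2


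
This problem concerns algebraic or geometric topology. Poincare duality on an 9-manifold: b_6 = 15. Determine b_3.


Poincare duality for closed orientable n-manifolds: b_k = b_{n-k}.
Here n = 9, so b_3 = b_6 = 15

15


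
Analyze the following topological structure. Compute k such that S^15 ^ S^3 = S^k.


S^m ^ S^n = S^{m+n}.
k = 15 + 3 = 18

18


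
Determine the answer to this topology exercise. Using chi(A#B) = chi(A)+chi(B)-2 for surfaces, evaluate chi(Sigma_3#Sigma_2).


chi(Sigma_3) = 2 - 2*3 = -4
chi(Sigma_2) = 2 - 2*2 = -2
For surfaces: chi(A#B) = chi(A) + chi(B) - 2.
chi = -4 + -2 - 2 = -8

-8


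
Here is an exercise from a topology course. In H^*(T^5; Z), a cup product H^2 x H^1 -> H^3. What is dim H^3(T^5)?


Cup product: H^p x H^q -> H^{p+q}; here p+q = 2+1 = 3.
rank H^k(T^n) = C(n,k).
C(5,3) = 10

10


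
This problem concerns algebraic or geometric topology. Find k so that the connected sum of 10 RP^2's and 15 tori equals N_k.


Since a >= 1, the sum is non-orientable; each T^2 can be replaced by RP^2 # RP^2 (since T^2#RP^2 = 3RP^2).
Total crosscaps k = 10 + 2*15 = 40.
Check via chi: chi = 10*1 + 15*0 - (10+15-1)*2 = -38 = 2 - k = -38. Consistent.

40


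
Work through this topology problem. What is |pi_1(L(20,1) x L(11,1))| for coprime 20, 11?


pi_1(X x Y) = pi_1(X) x pi_1(Y).
pi_1(L(20,1)) = Z/20, pi_1(L(11,1)) = Z/11.
|Z/20 x Z/11| = 20 * 11 = 220

220


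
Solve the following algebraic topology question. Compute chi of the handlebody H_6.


A genus-g handlebody deformation retracts to a wedge of g circles.
chi(vee_g S^1) = 1 - g.
chi(H_6) = 1 - 6 = -5

-5


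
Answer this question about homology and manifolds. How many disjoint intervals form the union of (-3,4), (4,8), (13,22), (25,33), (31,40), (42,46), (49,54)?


Sort and merge overlapping open intervals.
Merged: (-3,4), (4,8), (13,22), (25,40), (42,46), (49,54).
Number of components = 6

6


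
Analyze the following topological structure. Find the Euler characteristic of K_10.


K_10: V = 10, E = C(10,2) = 45.
chi = V - E = 10 - 45 = -35

-35


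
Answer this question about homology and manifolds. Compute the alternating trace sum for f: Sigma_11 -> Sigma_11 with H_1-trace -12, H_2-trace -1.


L(f) = tr(f_0*) - tr(f_1*) + tr(f_2*).
= 1 - (-12) + (-1)
= 12

12


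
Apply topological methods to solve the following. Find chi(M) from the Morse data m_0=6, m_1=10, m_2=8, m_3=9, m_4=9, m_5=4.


Morse theory: chi(M) = sum_k (-1)^k m_k where m_k = #(index-k critical points).
= (6) + (-10) + (8) + (-9) + (9) + (-4) = 0

0


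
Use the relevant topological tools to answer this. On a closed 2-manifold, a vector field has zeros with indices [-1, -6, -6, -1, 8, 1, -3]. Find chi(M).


Poincare-Hopf: chi(M) = sum of indices of zeros.
chi = (-1) + (-6) + (-6) + (-1) + (8) + (1) + (-3) = -8

-8


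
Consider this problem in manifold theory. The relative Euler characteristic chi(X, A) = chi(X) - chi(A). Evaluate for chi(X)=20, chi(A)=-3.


Relative Euler characteristic: chi(X, A) = chi(X) - chi(A).
= 20 - (-3) = 23

23


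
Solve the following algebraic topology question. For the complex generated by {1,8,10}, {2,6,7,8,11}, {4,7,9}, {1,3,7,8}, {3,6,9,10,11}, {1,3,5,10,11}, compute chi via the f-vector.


Enumerate all faces; f-vector: f_0=11, f_1=34, f_2=35, f_3=16, f_4=3.
chi = sum (-1)^k f_k = -1

-1


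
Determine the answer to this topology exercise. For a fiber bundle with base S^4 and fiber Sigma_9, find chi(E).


chi(S^4) = 2 (n even), chi(Sigma_9) = 2 - 2*9 = -16.
chi(E) = 2 * (-16) = -32

-32


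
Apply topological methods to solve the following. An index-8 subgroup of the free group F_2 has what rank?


Nielsen-Schreier: an index-n subgroup of F_r is free of rank 1 + n(r-1).
Equivalently: chi(cover) = n*chi(base); chi(vee_r S^1) = 1 - 2 = -1.
chi(E) = 8*(-1) = -8; rank = 1 - chi(E) = 1 - (-8) = 9.
rank = 1 + 8*(2-1) = 1 + 8 = 9

9


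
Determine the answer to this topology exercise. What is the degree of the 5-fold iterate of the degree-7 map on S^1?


deg(f) = 7. Degree is multiplicative: deg(f^5) = (deg f)^5.
deg(f^5) = (7)^5 = 16807

16807


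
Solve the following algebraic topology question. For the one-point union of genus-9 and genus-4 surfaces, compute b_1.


For a wedge: H_1(A v B) = H_1(A) + H_1(B).
b_1(Sigma_9) = 18, b_1(Sigma_4) = 8.
b_1 = 18 + 8 = 26

26


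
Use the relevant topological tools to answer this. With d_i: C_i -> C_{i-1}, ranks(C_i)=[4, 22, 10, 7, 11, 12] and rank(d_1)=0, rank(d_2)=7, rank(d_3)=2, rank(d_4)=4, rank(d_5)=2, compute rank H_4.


rank H_k = rank(ker d_k) - rank(im d_{k+1}).
rank(ker d_4) = rank(C_4) - rank(d_4) = 11 - 4 = 7.
rank(im d_{4+1}) = 2.
rank H_4 = 7 - 2 = 5

5


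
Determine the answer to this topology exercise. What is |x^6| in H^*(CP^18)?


|x| = 2 in H^*(CP^n).
|x^6| = 6 * |x| = 6 * 2 = 12

12


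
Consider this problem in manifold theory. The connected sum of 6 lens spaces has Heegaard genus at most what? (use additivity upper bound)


Heegaard genus satisfies g(A#B) <= g(A) + g(B).
Each lens space has g = 1.
Upper bound: 6 * 1 = 6

6


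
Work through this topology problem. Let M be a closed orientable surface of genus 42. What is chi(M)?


For a closed orientable surface of genus g: chi = 2 - 2g.
Here g = 42.
chi = 2 - 2*42 = 2 - 84 = -82

-82


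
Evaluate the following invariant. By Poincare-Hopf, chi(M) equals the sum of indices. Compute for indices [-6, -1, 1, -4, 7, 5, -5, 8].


Poincare-Hopf: chi(M) = sum of indices of zeros.
chi = (-6) + (-1) + (1) + (-4) + (7) + (5) + (-5) + (8) = 5

5


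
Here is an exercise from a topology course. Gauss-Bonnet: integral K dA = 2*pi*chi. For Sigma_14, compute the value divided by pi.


Gauss-Bonnet: integral K dA = 2*pi*chi(M).
chi(Sigma_14) = 2 - 2*14 = -26.
(integral K dA)/pi = 2*chi = 2*(-26) = -52

-52


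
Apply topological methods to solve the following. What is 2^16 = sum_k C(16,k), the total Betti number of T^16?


b_k(T^16) = C(16,k), so the sum over k is sum_k C(16,k) = 2^16.
Total = 2^16 = 65536

65536


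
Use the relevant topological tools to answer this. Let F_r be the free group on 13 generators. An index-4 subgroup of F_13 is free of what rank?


Nielsen-Schreier: an index-n subgroup of F_r is free of rank 1 + n(r-1).
Equivalently: chi(cover) = n*chi(base); chi(vee_r S^1) = 1 - 13 = -12.
chi(E) = 4*(-12) = -48; rank = 1 - chi(E) = 1 - (-48) = 49.
rank = 1 + 4*(13-1) = 1 + 48 = 49

49


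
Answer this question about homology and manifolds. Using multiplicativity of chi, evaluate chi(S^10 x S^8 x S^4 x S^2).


chi is multiplicative: chi(X x Y) = chi(X) chi(Y).
Each even-dim sphere has chi = 2. There are 4 factors.
chi = 2^4 = 16

16


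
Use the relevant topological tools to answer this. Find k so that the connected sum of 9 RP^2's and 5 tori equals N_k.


Since a >= 1, the sum is non-orientable; each T^2 can be replaced by RP^2 # RP^2 (since T^2#RP^2 = 3RP^2).
Total crosscaps k = 9 + 2*5 = 19.
Check via chi: chi = 9*1 + 5*0 - (9+5-1)*2 = -17 = 2 - k = -17. Consistent.

19


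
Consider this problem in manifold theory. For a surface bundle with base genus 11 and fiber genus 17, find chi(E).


For a fiber bundle F -> E -> B (with CW structure): chi(E) = chi(B) * chi(F).
chi(Sigma_11) = -20, chi(Sigma_17) = -32.
chi(E) = (-20) * (-32) = 640

640


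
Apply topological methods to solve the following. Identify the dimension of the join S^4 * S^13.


Join of spheres: S^m * S^n = S^{m+n+1}.
dim = 4 + 13 + 1 = 18

18


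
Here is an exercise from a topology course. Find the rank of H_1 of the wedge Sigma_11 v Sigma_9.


For a wedge: H_1(A v B) = H_1(A) + H_1(B).
b_1(Sigma_11) = 22, b_1(Sigma_9) = 18.
b_1 = 22 + 18 = 40

40


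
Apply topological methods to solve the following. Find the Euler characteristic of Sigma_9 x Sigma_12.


chi(Sigma_9) = 2 - 2*9 = -16
chi(Sigma_12) = 2 - 2*12 = -22
chi(product) = (-16) * (-22) = 352

352


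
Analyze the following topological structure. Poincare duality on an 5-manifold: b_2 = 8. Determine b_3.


Poincare duality for closed orientable n-manifolds: b_k = b_{n-k}.
Here n = 5, so b_3 = b_2 = 8

8


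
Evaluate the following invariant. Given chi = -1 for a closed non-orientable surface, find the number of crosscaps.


chi = 2 - k for closed non-orientable surfaces with k crosscaps.
-1 = 2 - k
k = 2 - (-1) = 3

3


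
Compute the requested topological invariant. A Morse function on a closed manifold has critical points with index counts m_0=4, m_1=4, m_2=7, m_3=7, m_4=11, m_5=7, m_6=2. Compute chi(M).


Morse theory: chi(M) = sum_k (-1)^k m_k where m_k = #(index-k critical points).
= (4) + (-4) + (7) + (-7) + (11) + (-7) + (2) = 6

6


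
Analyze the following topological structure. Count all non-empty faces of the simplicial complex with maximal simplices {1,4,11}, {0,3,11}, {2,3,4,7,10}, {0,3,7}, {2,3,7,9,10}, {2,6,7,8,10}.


Each maximal simplex on m vertices has 2^m - 1 nonempty faces.
Take the union (dedupe shared faces).
Total distinct faces = 84

84


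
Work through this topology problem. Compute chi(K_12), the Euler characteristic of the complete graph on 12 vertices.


K_12: V = 12, E = C(12,2) = 66.
chi = V - E = 12 - 66 = -54

-54


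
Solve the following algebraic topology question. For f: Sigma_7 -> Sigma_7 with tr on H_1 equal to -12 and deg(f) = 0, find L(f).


L(f) = tr(f_0*) - tr(f_1*) + tr(f_2*).
= 1 - (-12) + (0)
= 13

13


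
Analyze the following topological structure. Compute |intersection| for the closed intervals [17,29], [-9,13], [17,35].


Intersection = [max(a_i), min(b_i)] = [17, 13].
Since 17 > 13, the intersection is empty.
Length = 0

0


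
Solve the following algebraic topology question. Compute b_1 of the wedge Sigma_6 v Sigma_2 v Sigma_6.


For a wedge X v Y: reduced H_k(X v Y) = H_k(X) + H_k(Y).
Each Sigma_g contributes b_1 = 2g.
b_1 = 12 + 4 + 12 = 28

28


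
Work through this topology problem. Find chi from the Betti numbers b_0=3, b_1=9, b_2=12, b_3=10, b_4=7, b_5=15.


chi = sum_k (-1)^k b_k.
= (3) + (-9) + (12) + (-10) + (7) + (-15)
= -12

-12


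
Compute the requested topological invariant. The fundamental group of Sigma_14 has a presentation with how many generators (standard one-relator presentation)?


Standard presentation: pi_1(Sigma_g) = <a_1,b_1,...,a_g,b_g | [a_1,b_1]...[a_g,b_g] = 1>.
Number of generators = 2g = 2*14 = 28

28


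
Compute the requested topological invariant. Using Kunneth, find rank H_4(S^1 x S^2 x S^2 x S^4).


Each S^d has Poincare polynomial 1 + t^d.
The product S^1 x S^2 x S^2 x S^4 has Poincare polynomial prod(1+t^d_i).
Expanding: b_0=1, b_1=1, b_2=2, b_3=2, b_4=2, b_5=2, b_6=2, b_7=2, b_8=1, b_9=1.
b_4 = 2

2


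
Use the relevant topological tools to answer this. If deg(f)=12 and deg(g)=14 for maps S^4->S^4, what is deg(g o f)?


Degree is multiplicative under composition: deg(g o f) = deg(g) * deg(f).
= 14 * 12 = 168

168


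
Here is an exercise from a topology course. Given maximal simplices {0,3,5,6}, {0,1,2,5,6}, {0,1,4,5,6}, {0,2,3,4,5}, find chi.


Enumerate all faces; f-vector: f_0=7, f_1=20, f_2=26, f_3=15, f_4=3.
chi = sum (-1)^k f_k = 1

1


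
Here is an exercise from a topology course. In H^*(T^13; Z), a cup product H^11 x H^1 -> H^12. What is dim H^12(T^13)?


Cup product: H^p x H^q -> H^{p+q}; here p+q = 11+1 = 12.
rank H^k(T^n) = C(n,k).
C(13,12) = 13

13


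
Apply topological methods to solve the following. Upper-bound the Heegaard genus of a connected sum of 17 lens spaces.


Heegaard genus satisfies g(A#B) <= g(A) + g(B).
Each lens space has g = 1.
Upper bound: 17 * 1 = 17

17


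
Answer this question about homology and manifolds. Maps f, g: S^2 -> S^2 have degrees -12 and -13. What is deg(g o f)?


Degree is multiplicative under composition: deg(g o f) = deg(g) * deg(f).
= -13 * -12 = 156

156


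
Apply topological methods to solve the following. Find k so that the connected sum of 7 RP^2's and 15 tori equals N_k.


Since a >= 1, the sum is non-orientable; each T^2 can be replaced by RP^2 # RP^2 (since T^2#RP^2 = 3RP^2).
Total crosscaps k = 7 + 2*15 = 37.
Check via chi: chi = 7*1 + 15*0 - (7+15-1)*2 = -35 = 2 - k = -35. Consistent.

37


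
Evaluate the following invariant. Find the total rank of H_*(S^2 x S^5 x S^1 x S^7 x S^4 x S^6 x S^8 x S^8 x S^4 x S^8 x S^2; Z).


Total Betti number is multiplicative under products.
Each S^d (d>=1) has total Betti number 2.
There are 11 sphere factors.
Total = 2^11 = 2048

2048


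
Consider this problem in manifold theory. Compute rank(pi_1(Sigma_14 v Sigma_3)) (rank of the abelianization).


For a wedge: H_1(A v B) = H_1(A) + H_1(B).
b_1(Sigma_14) = 28, b_1(Sigma_3) = 6.
b_1 = 28 + 6 = 34

34


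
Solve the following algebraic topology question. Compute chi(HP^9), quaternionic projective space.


HP^9 has one cell in each dimension 0, 4, ..., 4*9 (9+1 cells, all even-dim).
chi = 9 + 1 = 10

10


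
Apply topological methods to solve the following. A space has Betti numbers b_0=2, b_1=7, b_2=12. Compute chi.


chi = sum_k (-1)^k b_k.
= (2) + (-7) + (12)
= 7

7


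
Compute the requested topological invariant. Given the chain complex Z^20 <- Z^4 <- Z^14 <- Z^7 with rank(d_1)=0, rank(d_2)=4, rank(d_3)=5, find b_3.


rank H_k = rank(ker d_k) - rank(im d_{k+1}).
rank(ker d_3) = rank(C_3) - rank(d_3) = 7 - 5 = 2.
rank(im d_{3+1}) = 0.
rank H_3 = 2 - 0 = 2

2


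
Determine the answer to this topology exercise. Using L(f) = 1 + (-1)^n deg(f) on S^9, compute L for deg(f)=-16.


On S^9: L(f) = tr(f_0*) + (-1)^9 tr(f_9*) = 1 + (-1)^9 * deg(f).
L(f) = 1 + (-1)^9 * -16 = 1 + 16 = 17

17


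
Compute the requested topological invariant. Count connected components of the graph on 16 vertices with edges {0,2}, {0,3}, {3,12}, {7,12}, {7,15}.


Run DFS/union-find over 16 vertices.
V = 16, E = 5.
Number of components = 11

11


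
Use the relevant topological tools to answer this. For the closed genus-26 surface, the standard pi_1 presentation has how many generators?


Standard presentation: pi_1(Sigma_g) = <a_1,b_1,...,a_g,b_g | [a_1,b_1]...[a_g,b_g] = 1>.
Number of generators = 2g = 2*26 = 52

52


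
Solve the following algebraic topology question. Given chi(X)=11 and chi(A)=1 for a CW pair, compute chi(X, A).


Relative Euler characteristic: chi(X, A) = chi(X) - chi(A).
= 11 - (1) = 10

10


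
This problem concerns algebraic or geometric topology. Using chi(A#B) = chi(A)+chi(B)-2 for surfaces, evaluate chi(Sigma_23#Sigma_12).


chi(Sigma_23) = 2 - 2*23 = -44
chi(Sigma_12) = 2 - 2*12 = -22
For surfaces: chi(A#B) = chi(A) + chi(B) - 2.
chi = -44 + -22 - 2 = -68

-68


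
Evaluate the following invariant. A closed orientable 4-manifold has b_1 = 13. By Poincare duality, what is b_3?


Poincare duality for closed orientable n-manifolds: b_k = b_{n-k}.
Here n = 4, so b_3 = b_1 = 13

13


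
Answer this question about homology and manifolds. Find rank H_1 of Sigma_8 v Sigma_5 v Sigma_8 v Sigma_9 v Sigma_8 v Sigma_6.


For a wedge X v Y: reduced H_k(X v Y) = H_k(X) + H_k(Y).
Each Sigma_g contributes b_1 = 2g.
b_1 = 16 + 10 + 16 + 18 + 16 + 12 = 88

88


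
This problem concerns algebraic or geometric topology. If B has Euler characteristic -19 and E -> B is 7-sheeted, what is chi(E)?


For a finite covering: chi(E) = (number of sheets) * chi(B).
chi(E) = 7 * (-19) = -133

-133


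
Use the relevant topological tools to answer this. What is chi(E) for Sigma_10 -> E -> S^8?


chi(S^8) = 2 (n even), chi(Sigma_10) = 2 - 2*10 = -18.
chi(E) = 2 * (-18) = -36

-36


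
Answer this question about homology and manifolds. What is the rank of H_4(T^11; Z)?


By the Kunneth formula, b_k(T^n) = C(n,k).
b_4(T^11) = C(11,4).
C(11,4) = 11!/(4!*7!) = 330

330


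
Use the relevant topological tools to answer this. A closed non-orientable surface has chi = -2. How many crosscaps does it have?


chi = 2 - k for closed non-orientable surfaces with k crosscaps.
-2 = 2 - k
k = 2 - (-2) = 4

4


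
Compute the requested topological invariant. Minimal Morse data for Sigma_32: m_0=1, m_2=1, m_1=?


A perfect Morse function has m_k = b_k.
For Sigma_32: b_0=1, b_1=2g=64, b_2=1.
Saddles m_1 = 2g = 64

64


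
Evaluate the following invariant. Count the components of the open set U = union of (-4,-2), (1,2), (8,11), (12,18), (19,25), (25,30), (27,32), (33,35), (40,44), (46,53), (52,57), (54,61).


Sort and merge overlapping open intervals.
Merged: (-4,-2), (1,2), (8,11), (12,18), (19,25), (25,32), (33,35), (40,44), (46,61).
Number of components = 9

9


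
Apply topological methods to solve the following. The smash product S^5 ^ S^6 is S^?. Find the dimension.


S^m ^ S^n = S^{m+n}.
k = 5 + 6 = 11

11


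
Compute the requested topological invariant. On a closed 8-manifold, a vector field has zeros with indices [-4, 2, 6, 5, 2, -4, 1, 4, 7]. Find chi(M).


Poincare-Hopf: chi(M) = sum of indices of zeros.
chi = (-4) + (2) + (6) + (5) + (2) + (-4) + (1) + (4) + (7) = 19

19


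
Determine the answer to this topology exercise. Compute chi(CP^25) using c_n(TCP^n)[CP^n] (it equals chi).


For any closed oriented manifold, <e(TM),[M]> = chi(M).
chi(CP^25) = 25+1 = 26

26


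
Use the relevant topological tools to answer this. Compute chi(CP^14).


CP^14 has one cell in each even dimension 0, 2, ..., 2*14 (14+1 cells total).
All cells are even-dimensional, so chi = number of cells.
chi = 14 + 1 = 15

15


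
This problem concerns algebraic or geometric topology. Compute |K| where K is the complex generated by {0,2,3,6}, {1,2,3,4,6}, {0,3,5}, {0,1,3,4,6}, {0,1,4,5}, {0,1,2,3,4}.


Each maximal simplex on m vertices has 2^m - 1 nonempty faces.
Take the union (dedupe shared faces).
Total distinct faces = 67

67


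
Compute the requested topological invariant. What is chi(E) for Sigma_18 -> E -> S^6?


chi(S^6) = 2 (n even), chi(Sigma_18) = 2 - 2*18 = -34.
chi(E) = 2 * (-34) = -68

-68


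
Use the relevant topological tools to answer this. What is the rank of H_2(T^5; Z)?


By the Kunneth formula, b_k(T^n) = C(n,k).
b_2(T^5) = C(5,2).
C(5,2) = 5!/(2!*3!) = 10

10


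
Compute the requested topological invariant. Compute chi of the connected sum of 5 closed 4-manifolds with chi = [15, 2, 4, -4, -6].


For n-manifolds: chi(A#B) = chi(A) + chi(B) - chi(S^4).
chi(S^4) = 1 + (-1)^4 = 2.
chi(#) = (sum chi_i) - (5-1)*chi(S^4) = 11 - 4*2 = 3

3


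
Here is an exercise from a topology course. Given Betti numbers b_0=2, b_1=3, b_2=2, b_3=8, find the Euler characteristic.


chi = sum_k (-1)^k b_k.
= (2) + (-3) + (2) + (-8)
= -7

-7


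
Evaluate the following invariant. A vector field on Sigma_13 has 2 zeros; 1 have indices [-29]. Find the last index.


Poincare-Hopf: sum of indices = chi(M).
chi(Sigma_13) = 2 - 2*13 = -24.
Sum of known indices = -29.
x = chi - (sum known) = -24 - (-29) = 5

5


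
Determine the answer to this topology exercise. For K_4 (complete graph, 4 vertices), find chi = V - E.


K_4: V = 4, E = C(4,2) = 6.
chi = V - E = 4 - 6 = -2

-2


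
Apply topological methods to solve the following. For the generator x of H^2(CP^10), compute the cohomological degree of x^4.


|x| = 2 in H^*(CP^n).
|x^4| = 4 * |x| = 4 * 2 = 8

8


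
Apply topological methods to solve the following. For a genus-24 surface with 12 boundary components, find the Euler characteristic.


For a compact orientable surface with genus g and b boundary components: chi = 2 - 2g - b.
chi = 2 - 2*24 - 12 = 2 - 48 - 12 = -58

-58


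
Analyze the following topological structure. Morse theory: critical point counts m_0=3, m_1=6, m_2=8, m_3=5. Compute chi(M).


Morse theory: chi(M) = sum_k (-1)^k m_k where m_k = #(index-k critical points).
= (3) + (-6) + (8) + (-5) = 0

0


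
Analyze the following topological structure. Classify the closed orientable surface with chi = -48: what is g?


chi = 2 - 2g for closed orientable surfaces.
-48 = 2 - 2g
2g = 2 - (-48) = 50
g = 25

25


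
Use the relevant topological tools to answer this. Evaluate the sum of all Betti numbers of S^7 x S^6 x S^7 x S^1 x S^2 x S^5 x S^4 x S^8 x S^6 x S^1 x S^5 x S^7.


Total Betti number is multiplicative under products.
Each S^d (d>=1) has total Betti number 2.
There are 12 sphere factors.
Total = 2^12 = 4096

4096


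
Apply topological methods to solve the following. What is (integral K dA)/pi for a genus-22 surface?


Gauss-Bonnet: integral K dA = 2*pi*chi(M).
chi(Sigma_22) = 2 - 2*22 = -42.
(integral K dA)/pi = 2*chi = 2*(-42) = -84

-84


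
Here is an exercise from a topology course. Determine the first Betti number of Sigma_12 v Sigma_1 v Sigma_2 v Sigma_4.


For a wedge X v Y: reduced H_k(X v Y) = H_k(X) + H_k(Y).
Each Sigma_g contributes b_1 = 2g.
b_1 = 24 + 2 + 4 + 8 = 38

38


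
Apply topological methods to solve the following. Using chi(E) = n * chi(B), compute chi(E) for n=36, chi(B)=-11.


For a finite covering: chi(E) = (number of sheets) * chi(B).
chi(E) = 36 * (-11) = -396

-396


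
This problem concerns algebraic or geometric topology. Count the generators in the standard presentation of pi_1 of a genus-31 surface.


Standard presentation: pi_1(Sigma_g) = <a_1,b_1,...,a_g,b_g | [a_1,b_1]...[a_g,b_g] = 1>.
Number of generators = 2g = 2*31 = 62

62


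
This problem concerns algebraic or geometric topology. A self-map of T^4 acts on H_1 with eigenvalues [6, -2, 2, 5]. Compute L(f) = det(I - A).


For a torus self-map: L(f) = det(I - A) where A acts on H_1.
L(f) = (1-6) * (1--2) * (1-2) * (1-5) = -5 * 3 * -1 * -4 = -60

-60


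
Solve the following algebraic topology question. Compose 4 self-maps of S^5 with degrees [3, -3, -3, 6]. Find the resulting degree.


Degree is multiplicative: deg(composition) = product of degrees.
= (3) * (-3) * (-3) * (6) = 162

162


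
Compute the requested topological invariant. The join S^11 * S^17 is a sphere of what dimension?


Join of spheres: S^m * S^n = S^{m+n+1}.
dim = 11 + 17 + 1 = 29

29


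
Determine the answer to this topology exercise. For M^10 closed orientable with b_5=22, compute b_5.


Poincare duality for closed orientable n-manifolds: b_k = b_{n-k}.
Here n = 10, so b_5 = b_5 = 22

22


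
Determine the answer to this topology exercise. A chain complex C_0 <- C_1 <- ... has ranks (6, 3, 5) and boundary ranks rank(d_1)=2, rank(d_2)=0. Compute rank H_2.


rank H_k = rank(ker d_k) - rank(im d_{k+1}).
rank(ker d_2) = rank(C_2) - rank(d_2) = 5 - 0 = 5.
rank(im d_{2+1}) = 0.
rank H_2 = 5 - 0 = 5

5


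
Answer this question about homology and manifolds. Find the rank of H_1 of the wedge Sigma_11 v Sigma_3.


For a wedge: H_1(A v B) = H_1(A) + H_1(B).
b_1(Sigma_11) = 22, b_1(Sigma_3) = 6.
b_1 = 22 + 6 = 28

28


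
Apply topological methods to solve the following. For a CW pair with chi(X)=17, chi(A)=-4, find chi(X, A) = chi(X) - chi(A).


Relative Euler characteristic: chi(X, A) = chi(X) - chi(A).
= 17 - (-4) = 21

21


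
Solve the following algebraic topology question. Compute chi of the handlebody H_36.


A genus-g handlebody deformation retracts to a wedge of g circles.
chi(vee_g S^1) = 1 - g.
chi(H_36) = 1 - 36 = -35

-35


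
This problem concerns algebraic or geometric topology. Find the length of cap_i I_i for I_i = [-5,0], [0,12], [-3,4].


Intersection = [max(a_i), min(b_i)] = [0, 0].
Length = 0 - 0 = 0

0


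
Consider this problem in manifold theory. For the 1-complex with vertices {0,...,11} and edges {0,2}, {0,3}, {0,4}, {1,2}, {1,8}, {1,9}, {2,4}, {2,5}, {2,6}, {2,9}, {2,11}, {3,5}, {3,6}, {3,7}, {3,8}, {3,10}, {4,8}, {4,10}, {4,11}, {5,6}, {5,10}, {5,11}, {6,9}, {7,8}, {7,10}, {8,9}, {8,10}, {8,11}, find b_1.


b_1 = E - V + (number of components).
E = 28, V = 12, components = 1.
b_1 = 28 - 12 + 1 = 17

17


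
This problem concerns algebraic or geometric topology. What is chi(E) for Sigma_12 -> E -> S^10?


chi(S^10) = 2 (n even), chi(Sigma_12) = 2 - 2*12 = -22.
chi(E) = 2 * (-22) = -44

-44


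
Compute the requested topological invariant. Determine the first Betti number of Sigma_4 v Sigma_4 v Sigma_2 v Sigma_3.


For a wedge X v Y: reduced H_k(X v Y) = H_k(X) + H_k(Y).
Each Sigma_g contributes b_1 = 2g.
b_1 = 8 + 8 + 4 + 6 = 26

26


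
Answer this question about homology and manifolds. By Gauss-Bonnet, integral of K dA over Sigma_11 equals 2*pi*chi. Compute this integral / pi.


Gauss-Bonnet: integral K dA = 2*pi*chi(M).
chi(Sigma_11) = 2 - 2*11 = -20.
(integral K dA)/pi = 2*chi = 2*(-20) = -40

-40


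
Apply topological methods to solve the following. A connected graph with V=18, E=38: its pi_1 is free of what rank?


For a connected graph: rank(pi_1) = b_1 = E - V + 1 = 1 - chi.
chi = V - E = 18 - 38 = -20.
rank = 1 - (-20) = 38 - 18 + 1 = 21

21


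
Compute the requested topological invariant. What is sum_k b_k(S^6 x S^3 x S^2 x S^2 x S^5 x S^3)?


Total Betti number is multiplicative under products.
Each S^d (d>=1) has total Betti number 2.
There are 6 sphere factors.
Total = 2^6 = 64

64


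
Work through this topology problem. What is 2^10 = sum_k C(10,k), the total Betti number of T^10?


b_k(T^10) = C(10,k), so the sum over k is sum_k C(10,k) = 2^10.
Total = 2^10 = 1024

1024


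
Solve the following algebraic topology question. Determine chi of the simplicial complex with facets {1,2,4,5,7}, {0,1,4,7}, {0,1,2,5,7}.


Enumerate all faces; f-vector: f_0=6, f_1=15, f_2=18, f_3=10, f_4=2.
chi = sum (-1)^k f_k = 1

1


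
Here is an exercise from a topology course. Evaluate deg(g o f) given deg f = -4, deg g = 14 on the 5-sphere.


Degree is multiplicative under composition: deg(g o f) = deg(g) * deg(f).
= 14 * -4 = -56

-56


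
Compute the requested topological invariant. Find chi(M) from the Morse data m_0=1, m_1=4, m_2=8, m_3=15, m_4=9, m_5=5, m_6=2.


Morse theory: chi(M) = sum_k (-1)^k m_k where m_k = #(index-k critical points).
= (1) + (-4) + (8) + (-15) + (9) + (-5) + (2) = -4

-4


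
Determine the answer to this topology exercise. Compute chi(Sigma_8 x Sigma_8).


chi(Sigma_8) = 2 - 2*8 = -14
chi(Sigma_8) = 2 - 2*8 = -14
chi(product) = (-14) * (-14) = 196

196


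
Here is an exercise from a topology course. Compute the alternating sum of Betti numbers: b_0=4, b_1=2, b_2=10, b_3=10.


chi = sum_k (-1)^k b_k.
= (4) + (-2) + (10) + (-10)
= 2

2


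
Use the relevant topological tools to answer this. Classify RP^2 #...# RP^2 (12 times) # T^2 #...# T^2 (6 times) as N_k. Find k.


Since a >= 1, the sum is non-orientable; each T^2 can be replaced by RP^2 # RP^2 (since T^2#RP^2 = 3RP^2).
Total crosscaps k = 12 + 2*6 = 24.
Check via chi: chi = 12*1 + 6*0 - (12+6-1)*2 = -22 = 2 - k = -22. Consistent.

24


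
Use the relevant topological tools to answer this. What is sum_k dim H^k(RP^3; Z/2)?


H^k(RP^3; Z/2) = Z/2 for each 0 <= k <= 3.
Total dimension = 3 + 1 = 4

4


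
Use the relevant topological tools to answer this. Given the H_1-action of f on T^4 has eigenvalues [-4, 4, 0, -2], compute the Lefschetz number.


For a torus self-map: L(f) = det(I - A) where A acts on H_1.
L(f) = (1--4) * (1-4) * (1-0) * (1--2) = 5 * -3 * 1 * 3 = -45

-45


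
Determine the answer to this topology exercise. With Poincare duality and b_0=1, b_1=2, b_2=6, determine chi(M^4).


By Poincare duality b_k = b_{4-k}, so full Betti numbers: b_0=1, b_1=2, b_2=6, b_3=2, b_4=1.
chi = sum (-1)^k b_k = 4

4


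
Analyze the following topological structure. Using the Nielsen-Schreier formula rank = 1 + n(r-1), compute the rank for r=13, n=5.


Nielsen-Schreier: an index-n subgroup of F_r is free of rank 1 + n(r-1).
Equivalently: chi(cover) = n*chi(base); chi(vee_r S^1) = 1 - 13 = -12.
chi(E) = 5*(-12) = -60; rank = 1 - chi(E) = 1 - (-60) = 61.
rank = 1 + 5*(13-1) = 1 + 60 = 61

61


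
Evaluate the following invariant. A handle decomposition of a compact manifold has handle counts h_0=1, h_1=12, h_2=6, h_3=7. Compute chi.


Handles of index k contribute (-1)^k to chi (same as CW cells).
chi = (1) + (-12) + (6) + (-7) = -12

-12


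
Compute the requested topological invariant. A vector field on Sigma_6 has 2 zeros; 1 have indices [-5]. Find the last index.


Poincare-Hopf: sum of indices = chi(M).
chi(Sigma_6) = 2 - 2*6 = -10.
Sum of known indices = -5.
x = chi - (sum known) = -10 - (-5) = -5

-5


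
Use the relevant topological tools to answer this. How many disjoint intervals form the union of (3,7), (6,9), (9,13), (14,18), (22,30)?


Sort and merge overlapping open intervals.
Merged: (3,9), (9,13), (14,18), (22,30).
Number of components = 4

4


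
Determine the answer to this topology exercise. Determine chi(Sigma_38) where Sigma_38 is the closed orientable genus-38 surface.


For a closed orientable surface of genus g: chi = 2 - 2g.
Here g = 38.
chi = 2 - 2*38 = 2 - 76 = -74

-74


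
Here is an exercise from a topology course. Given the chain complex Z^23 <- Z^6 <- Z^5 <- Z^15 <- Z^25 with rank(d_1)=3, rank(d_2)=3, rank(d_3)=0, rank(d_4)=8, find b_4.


rank H_k = rank(ker d_k) - rank(im d_{k+1}).
rank(ker d_4) = rank(C_4) - rank(d_4) = 25 - 8 = 17.
rank(im d_{4+1}) = 0.
rank H_4 = 17 - 0 = 17

17


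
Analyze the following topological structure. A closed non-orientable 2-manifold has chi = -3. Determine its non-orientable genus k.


chi = 2 - k for closed non-orientable surfaces with k crosscaps.
-3 = 2 - k
k = 2 - (-3) = 5

5


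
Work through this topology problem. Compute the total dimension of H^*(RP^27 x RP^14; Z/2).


dim H^*(RP^n; Z/2) = n+1 (one Z/2 in each degree 0..n).
Total Betti number is multiplicative.
Total = (27+1) * (14+1) = 28 * 15 = 420

420


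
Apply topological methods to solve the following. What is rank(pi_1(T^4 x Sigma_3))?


pi_1(A x B) = pi_1(A) x pi_1(B); rank of abelianization = b_1.
b_1(T^4) = 4, b_1(Sigma_3) = 2*3 = 6.
b_1(product) = 4 + 6 = 10

10


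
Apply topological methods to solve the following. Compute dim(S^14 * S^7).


Join of spheres: S^m * S^n = S^{m+n+1}.
dim = 14 + 7 + 1 = 22

22


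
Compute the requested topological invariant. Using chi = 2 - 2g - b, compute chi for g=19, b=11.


For a compact orientable surface with genus g and b boundary components: chi = 2 - 2g - b.
chi = 2 - 2*19 - 11 = 2 - 38 - 11 = -47

-47


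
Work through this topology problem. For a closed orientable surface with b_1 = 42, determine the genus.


For a closed orientable surface: b_1 = 2g.
42 = 2g
g = 42 / 2 = 21

21


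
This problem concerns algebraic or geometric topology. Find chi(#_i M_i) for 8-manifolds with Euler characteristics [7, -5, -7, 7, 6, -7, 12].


For n-manifolds: chi(A#B) = chi(A) + chi(B) - chi(S^8).
chi(S^8) = 1 + (-1)^8 = 2.
chi(#) = (sum chi_i) - (7-1)*chi(S^8) = 13 - 6*2 = 1

1


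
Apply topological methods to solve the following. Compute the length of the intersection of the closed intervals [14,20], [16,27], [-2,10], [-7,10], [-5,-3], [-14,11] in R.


Intersection = [max(a_i), min(b_i)] = [16, -3].
Since 16 > -3, the intersection is empty.
Length = 0

0


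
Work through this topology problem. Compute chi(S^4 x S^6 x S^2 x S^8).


chi is multiplicative: chi(X x Y) = chi(X) chi(Y).
Each even-dim sphere has chi = 2. There are 4 factors.
chi = 2^4 = 16

16
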